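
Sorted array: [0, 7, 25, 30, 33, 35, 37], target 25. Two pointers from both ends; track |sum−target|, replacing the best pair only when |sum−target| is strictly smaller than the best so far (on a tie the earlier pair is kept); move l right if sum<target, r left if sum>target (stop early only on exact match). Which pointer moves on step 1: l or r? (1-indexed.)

l=1 r=7: 0+37=37 d=12 *, r--

r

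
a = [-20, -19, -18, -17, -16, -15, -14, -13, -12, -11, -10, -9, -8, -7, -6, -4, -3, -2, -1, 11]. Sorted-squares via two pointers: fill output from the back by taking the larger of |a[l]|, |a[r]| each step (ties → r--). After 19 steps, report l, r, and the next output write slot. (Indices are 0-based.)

l=18, r=18, next write slot=0

l=0 r=19: |-20|>|11| out[19]=400, l++
l=1 r=19: |-19|>|11| out[18]=361, l++
l=2 r=19: |-18|>|11| out[17]=324, l++
l=3 r=19: |-17|>|11| out[16]=289, l++
l=4 r=19: |-16|>|11| out[15]=256, l++
l=5 r=19: |-15|>|11| out[14]=225, l++
l=6 r=19: |-14|>|11| out[13]=196, l++
l=7 r=19: |-13|>|11| out[12]=169, l++
l=8 r=19: |-12|>|11| out[11]=144, l++
l=9 r=19: |-11|<=|11| out[10]=121, r--
l=9 r=18: |-11|>|-1| out[9]=121, l++
l=10 r=18: |-10|>|-1| out[8]=100, l++
l=11 r=18: |-9|>|-1| out[7]=81, l++
l=12 r=18: |-8|>|-1| out[6]=64, l++
l=13 r=18: |-7|>|-1| out[5]=49, l++
l=14 r=18: |-6|>|-1| out[4]=36, l++
l=15 r=18: |-4|>|-1| out[3]=16, l++
l=16 r=18: |-3|>|-1| out[2]=9, l++
l=17 r=18: |-2|>|-1| out[1]=4, l++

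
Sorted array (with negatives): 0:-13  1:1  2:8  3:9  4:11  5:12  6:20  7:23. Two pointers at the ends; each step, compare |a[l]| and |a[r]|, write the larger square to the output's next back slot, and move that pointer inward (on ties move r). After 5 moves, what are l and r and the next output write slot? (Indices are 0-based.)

l=0 r=7: |-13|<=|23| out[7]=529, r--
l=0 r=6: |-13|<=|20| out[6]=400, r--
l=0 r=5: |-13|>|12| out[5]=169, l++
l=1 r=5: |1|<=|12| out[4]=144, r--
l=1 r=4: |1|<=|11| out[3]=121, r--

l=1, r=3, next write slot=2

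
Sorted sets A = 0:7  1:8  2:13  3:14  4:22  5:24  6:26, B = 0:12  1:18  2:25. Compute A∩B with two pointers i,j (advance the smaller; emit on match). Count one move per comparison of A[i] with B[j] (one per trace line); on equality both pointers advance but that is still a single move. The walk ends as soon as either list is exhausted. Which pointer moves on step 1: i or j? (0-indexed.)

i

i=0 j=0: 7<12, i++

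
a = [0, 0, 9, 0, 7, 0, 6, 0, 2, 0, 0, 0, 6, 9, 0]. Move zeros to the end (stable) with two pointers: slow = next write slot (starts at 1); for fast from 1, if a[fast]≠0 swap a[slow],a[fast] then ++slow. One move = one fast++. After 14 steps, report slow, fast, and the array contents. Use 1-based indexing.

slow=1 fast=1: a[fast]=0, fast++
slow=1 fast=2: a[fast]=0, fast++
slow=1 fast=3: a[fast]=9≠0 swap→a[1]=9, slow++,fast++
slow=2 fast=4: a[fast]=0, fast++
slow=2 fast=5: a[fast]=7≠0 swap→a[2]=7, slow++,fast++
slow=3 fast=6: a[fast]=0, fast++
slow=3 fast=7: a[fast]=6≠0 swap→a[3]=6, slow++,fast++
slow=4 fast=8: a[fast]=0, fast++
slow=4 fast=9: a[fast]=2≠0 swap→a[4]=2, slow++,fast++
slow=5 fast=10: a[fast]=0, fast++
slow=5 fast=11: a[fast]=0, fast++
slow=5 fast=12: a[fast]=0, fast++
slow=5 fast=13: a[fast]=6≠0 swap→a[5]=6, slow++,fast++
slow=6 fast=14: a[fast]=9≠0 swap→a[6]=9, slow++,fast++

slow=7, fast=15, a=[9, 7, 6, 2, 6, 9, 0, 0, 0, 0, 0, 0, 0, 0, 0]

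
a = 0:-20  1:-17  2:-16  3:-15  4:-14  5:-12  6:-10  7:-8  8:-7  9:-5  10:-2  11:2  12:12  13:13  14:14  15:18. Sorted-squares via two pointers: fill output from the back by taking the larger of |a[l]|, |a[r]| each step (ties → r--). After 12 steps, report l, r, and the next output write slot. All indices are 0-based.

l=8, r=11, next write slot=3

l=0 r=15: |-20|>|18| out[15]=400, l++
l=1 r=15: |-17|<=|18| out[14]=324, r--
l=1 r=14: |-17|>|14| out[13]=289, l++
l=2 r=14: |-16|>|14| out[12]=256, l++
l=3 r=14: |-15|>|14| out[11]=225, l++
l=4 r=14: |-14|<=|14| out[10]=196, r--
l=4 r=13: |-14|>|13| out[9]=196, l++
l=5 r=13: |-12|<=|13| out[8]=169, r--
l=5 r=12: |-12|<=|12| out[7]=144, r--
l=5 r=11: |-12|>|2| out[6]=144, l++
l=6 r=11: |-10|>|2| out[5]=100, l++
l=7 r=11: |-8|>|2| out[4]=64, l++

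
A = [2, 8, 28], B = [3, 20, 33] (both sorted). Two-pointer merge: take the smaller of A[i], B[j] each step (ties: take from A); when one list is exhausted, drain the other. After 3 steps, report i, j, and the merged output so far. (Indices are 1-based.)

i=3, j=2, merged so far=[2, 3, 8]

[i=1,j=1] A[i]=2<=B[j]=3 take 2 → i++
[i=2,j=1] A[i]=8>B[j]=3 take 3 → j++
[i=2,j=2] A[i]=8<=B[j]=20 take 8 → i++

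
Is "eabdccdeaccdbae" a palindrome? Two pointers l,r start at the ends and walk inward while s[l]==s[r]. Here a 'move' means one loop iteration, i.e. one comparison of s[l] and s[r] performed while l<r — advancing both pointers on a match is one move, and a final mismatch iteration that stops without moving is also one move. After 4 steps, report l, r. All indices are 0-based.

l=4, r=10

l=0 r=14: 'e'=='e', l++,r--
l=1 r=13: 'a'=='a', l++,r--
l=2 r=12: 'b'=='b', l++,r--
l=3 r=11: 'd'=='d', l++,r--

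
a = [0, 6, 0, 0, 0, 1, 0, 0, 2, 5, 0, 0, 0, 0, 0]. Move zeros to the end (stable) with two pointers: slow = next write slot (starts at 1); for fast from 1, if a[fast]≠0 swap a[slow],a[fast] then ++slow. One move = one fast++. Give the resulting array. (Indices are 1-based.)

[6, 1, 2, 5, 0, 0, 0, 0, 0, 0, 0, 0, 0, 0, 0]

(s=1,f=1) a[fast]=0 → fast++
(s=1,f=2) a[fast]=6≠0 swap→a[1]=6 → slow++,fast++
(s=2,f=3) a[fast]=0 → fast++
(s=2,f=4) a[fast]=0 → fast++
(s=2,f=5) a[fast]=0 → fast++
(s=2,f=6) a[fast]=1≠0 swap→a[2]=1 → slow++,fast++
(s=3,f=7) a[fast]=0 → fast++
(s=3,f=8) a[fast]=0 → fast++
(s=3,f=9) a[fast]=2≠0 swap→a[3]=2 → slow++,fast++
(s=4,f=10) a[fast]=5≠0 swap→a[4]=5 → slow++,fast++
(s=5,f=11) a[fast]=0 → fast++
(s=5,f=12) a[fast]=0 → fast++
(s=5,f=13) a[fast]=0 → fast++
(s=5,f=14) a[fast]=0 → fast++
(s=5,f=15) a[fast]=0 → fast++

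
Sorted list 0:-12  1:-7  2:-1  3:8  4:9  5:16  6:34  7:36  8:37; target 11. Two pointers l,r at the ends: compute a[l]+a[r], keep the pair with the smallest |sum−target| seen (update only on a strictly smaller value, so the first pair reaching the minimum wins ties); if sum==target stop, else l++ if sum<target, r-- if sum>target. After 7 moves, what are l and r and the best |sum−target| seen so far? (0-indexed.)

l=0 r=8: -12+37=25 d=14 *, r--
l=0 r=7: -12+36=24 d=13 *, r--
l=0 r=6: -12+34=22 d=11 *, r--
l=0 r=5: -12+16=4 d=7 *, l++
l=1 r=5: -7+16=9 d=2 *, l++
l=2 r=5: -1+16=15 d=4, r--
l=2 r=4: -1+9=8 d=3, l++

l=3, r=4, best |Δ|=2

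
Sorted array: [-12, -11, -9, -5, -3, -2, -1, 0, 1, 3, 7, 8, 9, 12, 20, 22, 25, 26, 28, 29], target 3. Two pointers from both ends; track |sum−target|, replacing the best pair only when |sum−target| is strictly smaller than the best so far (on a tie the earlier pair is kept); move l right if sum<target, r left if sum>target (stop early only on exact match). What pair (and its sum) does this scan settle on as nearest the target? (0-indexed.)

pair (-9, 12) with sum 3 (|Δ|=0)

l=0 r=19: -12+29=17 d=14 *, r--
l=0 r=18: -12+28=16 d=13 *, r--
l=0 r=17: -12+26=14 d=11 *, r--
l=0 r=16: -12+25=13 d=10 *, r--
l=0 r=15: -12+22=10 d=7 *, r--
l=0 r=14: -12+20=8 d=5 *, r--
l=0 r=13: -12+12=0 d=3 *, l++
l=1 r=13: -11+12=1 d=2 *, l++
l=2 r=13: -9+12=3 d=0 *, stop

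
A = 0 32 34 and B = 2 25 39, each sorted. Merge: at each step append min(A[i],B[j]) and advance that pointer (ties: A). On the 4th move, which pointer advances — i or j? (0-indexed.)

[i=0,j=0] A[i]=0<=B[j]=2 take 0 → i++
[i=1,j=0] A[i]=32>B[j]=2 take 2 → j++
[i=1,j=1] A[i]=32>B[j]=25 take 25 → j++
[i=1,j=2] A[i]=32<=B[j]=39 take 32 → i++

i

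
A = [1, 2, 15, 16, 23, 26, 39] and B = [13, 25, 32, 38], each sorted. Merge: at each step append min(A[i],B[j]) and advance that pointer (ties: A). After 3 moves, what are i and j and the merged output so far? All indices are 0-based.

i=2, j=1, merged so far=[1, 2, 13]

i=0 j=0: A[i]=1<=B[j]=13 take 1, i++
i=1 j=0: A[i]=2<=B[j]=13 take 2, i++
i=2 j=0: A[i]=15>B[j]=13 take 13, j++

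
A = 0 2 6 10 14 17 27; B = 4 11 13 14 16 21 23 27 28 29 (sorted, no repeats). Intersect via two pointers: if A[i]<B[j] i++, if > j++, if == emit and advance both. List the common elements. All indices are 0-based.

intersection = [14, 27]

[i=0,j=0] 0<4 → i++
[i=1,j=0] 2<4 → i++
[i=2,j=0] 6>4 → j++
[i=2,j=1] 6<11 → i++
[i=3,j=1] 10<11 → i++
[i=4,j=1] 14>11 → j++
[i=4,j=2] 14>13 → j++
[i=4,j=3] 14==14 emit → i++,j++
[i=5,j=4] 17>16 → j++
[i=5,j=5] 17<21 → i++
[i=6,j=5] 27>21 → j++
[i=6,j=6] 27>23 → j++
[i=6,j=7] 27==27 emit → i++,j++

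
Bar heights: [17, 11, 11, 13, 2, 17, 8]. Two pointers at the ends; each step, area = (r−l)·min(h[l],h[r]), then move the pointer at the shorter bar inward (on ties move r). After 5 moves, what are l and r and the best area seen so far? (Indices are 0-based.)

[0,6] min(17,8)*6=48 best=48 * → r--
[0,5] min(17,17)*5=85 best=85 * → r--
[0,4] min(17,2)*4=8 best=85 → r--
[0,3] min(17,13)*3=39 best=85 → r--
[0,2] min(17,11)*2=22 best=85 → r--

l=0, r=1, best area=85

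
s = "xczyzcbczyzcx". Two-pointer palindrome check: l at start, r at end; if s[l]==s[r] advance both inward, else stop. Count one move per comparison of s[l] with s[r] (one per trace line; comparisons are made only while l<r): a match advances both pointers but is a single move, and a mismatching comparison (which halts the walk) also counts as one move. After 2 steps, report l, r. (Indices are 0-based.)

[0,12] 'x'=='x' → l++,r--
[1,11] 'c'=='c' → l++,r--

l=2, r=10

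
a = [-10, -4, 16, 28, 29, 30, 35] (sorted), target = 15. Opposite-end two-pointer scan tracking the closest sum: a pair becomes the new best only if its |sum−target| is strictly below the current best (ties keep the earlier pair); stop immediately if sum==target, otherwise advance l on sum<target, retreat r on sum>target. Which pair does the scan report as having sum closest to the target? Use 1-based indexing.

[1,7] -10+35=25 d=10 * → r--
[1,6] -10+30=20 d=5 * → r--
[1,5] -10+29=19 d=4 * → r--
[1,4] -10+28=18 d=3 * → r--
[1,3] -10+16=6 d=9 → l++
[2,3] -4+16=12 d=3 → l++

pair (-10, 28) with sum 18 (|Δ|=3)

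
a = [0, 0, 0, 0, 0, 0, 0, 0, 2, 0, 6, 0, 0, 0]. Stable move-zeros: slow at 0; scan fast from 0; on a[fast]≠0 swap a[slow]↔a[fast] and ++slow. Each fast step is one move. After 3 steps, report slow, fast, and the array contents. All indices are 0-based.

slow=0 fast=0: a[fast]=0, fast++
slow=0 fast=1: a[fast]=0, fast++
slow=0 fast=2: a[fast]=0, fast++

slow=0, fast=3, a=[0, 0, 0, 0, 0, 0, 0, 0, 2, 0, 6, 0, 0, 0]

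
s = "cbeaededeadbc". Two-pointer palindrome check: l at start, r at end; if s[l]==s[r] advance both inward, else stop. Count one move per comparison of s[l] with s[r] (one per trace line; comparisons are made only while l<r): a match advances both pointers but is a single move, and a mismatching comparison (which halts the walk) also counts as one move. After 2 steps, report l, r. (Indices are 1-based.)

l=3, r=11

l=1 r=13: 'c'=='c', l++,r--
l=2 r=12: 'b'=='b', l++,r--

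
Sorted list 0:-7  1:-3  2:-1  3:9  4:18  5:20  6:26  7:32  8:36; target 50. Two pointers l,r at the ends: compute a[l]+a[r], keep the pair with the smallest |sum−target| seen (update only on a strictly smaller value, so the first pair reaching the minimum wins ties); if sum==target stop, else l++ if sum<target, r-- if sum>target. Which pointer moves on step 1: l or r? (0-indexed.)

l

l=0 r=8: -7+36=29 d=21 *, l++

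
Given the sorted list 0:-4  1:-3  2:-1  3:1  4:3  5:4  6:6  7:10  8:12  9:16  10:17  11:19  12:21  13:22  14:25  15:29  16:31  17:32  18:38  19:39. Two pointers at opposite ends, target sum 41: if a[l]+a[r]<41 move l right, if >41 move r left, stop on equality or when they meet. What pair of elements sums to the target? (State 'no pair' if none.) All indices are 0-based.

[0,19] -4+39=35 <41 → l++
[1,19] -3+39=36 <41 → l++
[2,19] -1+39=38 <41 → l++
[3,19] 1+39=40 <41 → l++
[4,19] 3+39=42 >41 → r--
[4,18] 3+38=41 → found

(3, 38)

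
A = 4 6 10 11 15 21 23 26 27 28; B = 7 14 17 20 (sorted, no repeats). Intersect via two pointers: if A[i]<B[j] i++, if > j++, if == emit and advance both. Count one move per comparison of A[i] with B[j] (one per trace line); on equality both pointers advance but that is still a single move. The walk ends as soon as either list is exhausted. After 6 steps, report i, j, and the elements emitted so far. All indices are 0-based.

i=4, j=2, emitted=[]

i=0 j=0: 4<7, i++
i=1 j=0: 6<7, i++
i=2 j=0: 10>7, j++
i=2 j=1: 10<14, i++
i=3 j=1: 11<14, i++
i=4 j=1: 15>14, j++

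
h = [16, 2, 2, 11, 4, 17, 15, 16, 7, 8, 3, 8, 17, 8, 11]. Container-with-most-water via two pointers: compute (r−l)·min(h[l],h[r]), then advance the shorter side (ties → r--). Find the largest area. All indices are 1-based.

max area = 192

[1,15] min(16,11)*14=154 best=154 * → r--
[1,14] min(16,8)*13=104 best=154 → r--
[1,13] min(16,17)*12=192 best=192 * → l++
[2,13] min(2,17)*11=22 best=192 → l++
[3,13] min(2,17)*10=20 best=192 → l++
[4,13] min(11,17)*9=99 best=192 → l++
[5,13] min(4,17)*8=32 best=192 → l++
[6,13] min(17,17)*7=119 best=192 → r--
[6,12] min(17,8)*6=48 best=192 → r--
[6,11] min(17,3)*5=15 best=192 → r--
[6,10] min(17,8)*4=32 best=192 → r--
[6,9] min(17,7)*3=21 best=192 → r--
[6,8] min(17,16)*2=32 best=192 → r--
[6,7] min(17,15)*1=15 best=192 → r--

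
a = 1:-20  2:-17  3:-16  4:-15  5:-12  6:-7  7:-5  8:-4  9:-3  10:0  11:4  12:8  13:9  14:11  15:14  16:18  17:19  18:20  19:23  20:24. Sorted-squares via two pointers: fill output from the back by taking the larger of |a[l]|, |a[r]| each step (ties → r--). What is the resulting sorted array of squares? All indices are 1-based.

[0, 9, 16, 16, 25, 49, 64, 81, 121, 144, 196, 225, 256, 289, 324, 361, 400, 400, 529, 576]

[1,20] |-20|<=|24| out[20]=576 → r--
[1,19] |-20|<=|23| out[19]=529 → r--
[1,18] |-20|<=|20| out[18]=400 → r--
[1,17] |-20|>|19| out[17]=400 → l++
[2,17] |-17|<=|19| out[16]=361 → r--
[2,16] |-17|<=|18| out[15]=324 → r--
[2,15] |-17|>|14| out[14]=289 → l++
[3,15] |-16|>|14| out[13]=256 → l++
[4,15] |-15|>|14| out[12]=225 → l++
[5,15] |-12|<=|14| out[11]=196 → r--
[5,14] |-12|>|11| out[10]=144 → l++
[6,14] |-7|<=|11| out[9]=121 → r--
[6,13] |-7|<=|9| out[8]=81 → r--
[6,12] |-7|<=|8| out[7]=64 → r--
[6,11] |-7|>|4| out[6]=49 → l++
[7,11] |-5|>|4| out[5]=25 → l++
[8,11] |-4|<=|4| out[4]=16 → r--
[8,10] |-4|>|0| out[3]=16 → l++
[9,10] |-3|>|0| out[2]=9 → l++
[10,10] |0|<=|0| out[1]=0 → r--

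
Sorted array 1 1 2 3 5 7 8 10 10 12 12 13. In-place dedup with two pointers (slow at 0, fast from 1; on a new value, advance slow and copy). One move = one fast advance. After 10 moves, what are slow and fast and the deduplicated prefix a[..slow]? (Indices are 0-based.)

slow=7, fast=11, prefix=[1, 2, 3, 5, 7, 8, 10, 12]

slow=0 fast=1: a[fast]=1=a[slow] dup, fast++
slow=0 fast=2: a[fast]=2≠a[slow]=1 write a[1]=2, slow++,fast++
slow=1 fast=3: a[fast]=3≠a[slow]=2 write a[2]=3, slow++,fast++
slow=2 fast=4: a[fast]=5≠a[slow]=3 write a[3]=5, slow++,fast++
slow=3 fast=5: a[fast]=7≠a[slow]=5 write a[4]=7, slow++,fast++
slow=4 fast=6: a[fast]=8≠a[slow]=7 write a[5]=8, slow++,fast++
slow=5 fast=7: a[fast]=10≠a[slow]=8 write a[6]=10, slow++,fast++
slow=6 fast=8: a[fast]=10=a[slow] dup, fast++
slow=6 fast=9: a[fast]=12≠a[slow]=10 write a[7]=12, slow++,fast++
slow=7 fast=10: a[fast]=12=a[slow] dup, fast++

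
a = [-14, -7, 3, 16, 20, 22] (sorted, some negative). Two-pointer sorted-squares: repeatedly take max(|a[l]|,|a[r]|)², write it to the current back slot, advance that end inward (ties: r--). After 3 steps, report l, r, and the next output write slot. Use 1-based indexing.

l=1 r=6: |-14|<=|22| out[6]=484, r--
l=1 r=5: |-14|<=|20| out[5]=400, r--
l=1 r=4: |-14|<=|16| out[4]=256, r--

l=1, r=3, next write slot=3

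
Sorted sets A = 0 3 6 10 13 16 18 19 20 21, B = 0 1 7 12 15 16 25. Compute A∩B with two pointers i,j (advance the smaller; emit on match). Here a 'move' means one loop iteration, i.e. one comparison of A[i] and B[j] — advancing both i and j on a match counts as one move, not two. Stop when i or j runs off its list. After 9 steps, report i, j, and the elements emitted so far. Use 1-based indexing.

[i=1,j=1] 0==0 emit → i++,j++
[i=2,j=2] 3>1 → j++
[i=2,j=3] 3<7 → i++
[i=3,j=3] 6<7 → i++
[i=4,j=3] 10>7 → j++
[i=4,j=4] 10<12 → i++
[i=5,j=4] 13>12 → j++
[i=5,j=5] 13<15 → i++
[i=6,j=5] 16>15 → j++

i=6, j=6, emitted=[0]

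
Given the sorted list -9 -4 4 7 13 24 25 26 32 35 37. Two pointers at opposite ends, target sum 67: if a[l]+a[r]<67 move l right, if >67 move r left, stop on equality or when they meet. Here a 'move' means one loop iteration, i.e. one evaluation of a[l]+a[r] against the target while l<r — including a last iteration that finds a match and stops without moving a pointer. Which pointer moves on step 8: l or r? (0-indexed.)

l

l=0 r=10: -9+37=28 <67, l++
l=1 r=10: -4+37=33 <67, l++
l=2 r=10: 4+37=41 <67, l++
l=3 r=10: 7+37=44 <67, l++
l=4 r=10: 13+37=50 <67, l++
l=5 r=10: 24+37=61 <67, l++
l=6 r=10: 25+37=62 <67, l++
l=7 r=10: 26+37=63 <67, l++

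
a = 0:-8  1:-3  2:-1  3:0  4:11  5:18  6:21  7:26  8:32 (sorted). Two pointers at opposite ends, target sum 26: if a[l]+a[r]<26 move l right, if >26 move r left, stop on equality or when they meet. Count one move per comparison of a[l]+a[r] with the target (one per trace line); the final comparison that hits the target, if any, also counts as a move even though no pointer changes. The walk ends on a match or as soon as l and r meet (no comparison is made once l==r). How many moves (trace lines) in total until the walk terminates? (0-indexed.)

l=0 r=8: -8+32=24 <26, l++
l=1 r=8: -3+32=29 >26, r--
l=1 r=7: -3+26=23 <26, l++
l=2 r=7: -1+26=25 <26, l++
l=3 r=7: 0+26=26, found

5 moves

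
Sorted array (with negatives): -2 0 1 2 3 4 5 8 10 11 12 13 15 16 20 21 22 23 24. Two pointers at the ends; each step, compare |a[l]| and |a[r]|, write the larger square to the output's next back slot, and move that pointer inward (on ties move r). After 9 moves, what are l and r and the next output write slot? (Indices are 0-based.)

l=0 r=18: |-2|<=|24| out[18]=576, r--
l=0 r=17: |-2|<=|23| out[17]=529, r--
l=0 r=16: |-2|<=|22| out[16]=484, r--
l=0 r=15: |-2|<=|21| out[15]=441, r--
l=0 r=14: |-2|<=|20| out[14]=400, r--
l=0 r=13: |-2|<=|16| out[13]=256, r--
l=0 r=12: |-2|<=|15| out[12]=225, r--
l=0 r=11: |-2|<=|13| out[11]=169, r--
l=0 r=10: |-2|<=|12| out[10]=144, r--

l=0, r=9, next write slot=9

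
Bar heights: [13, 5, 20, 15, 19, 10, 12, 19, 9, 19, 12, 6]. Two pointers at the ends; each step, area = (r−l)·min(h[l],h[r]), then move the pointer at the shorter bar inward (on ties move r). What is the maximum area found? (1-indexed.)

l=1 r=12: min(13,6)*11=66 best=66 *, r--
l=1 r=11: min(13,12)*10=120 best=120 *, r--
l=1 r=10: min(13,19)*9=117 best=120, l++
l=2 r=10: min(5,19)*8=40 best=120, l++
l=3 r=10: min(20,19)*7=133 best=133 *, r--
l=3 r=9: min(20,9)*6=54 best=133, r--
l=3 r=8: min(20,19)*5=95 best=133, r--
l=3 r=7: min(20,12)*4=48 best=133, r--
l=3 r=6: min(20,10)*3=30 best=133, r--
l=3 r=5: min(20,19)*2=38 best=133, r--
l=3 r=4: min(20,15)*1=15 best=133, r--

max area = 133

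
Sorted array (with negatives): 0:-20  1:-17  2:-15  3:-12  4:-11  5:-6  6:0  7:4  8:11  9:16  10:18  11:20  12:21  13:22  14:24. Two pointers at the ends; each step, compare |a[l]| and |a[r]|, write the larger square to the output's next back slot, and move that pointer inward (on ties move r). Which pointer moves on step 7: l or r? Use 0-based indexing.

l=0 r=14: |-20|<=|24| out[14]=576, r--
l=0 r=13: |-20|<=|22| out[13]=484, r--
l=0 r=12: |-20|<=|21| out[12]=441, r--
l=0 r=11: |-20|<=|20| out[11]=400, r--
l=0 r=10: |-20|>|18| out[10]=400, l++
l=1 r=10: |-17|<=|18| out[9]=324, r--
l=1 r=9: |-17|>|16| out[8]=289, l++

l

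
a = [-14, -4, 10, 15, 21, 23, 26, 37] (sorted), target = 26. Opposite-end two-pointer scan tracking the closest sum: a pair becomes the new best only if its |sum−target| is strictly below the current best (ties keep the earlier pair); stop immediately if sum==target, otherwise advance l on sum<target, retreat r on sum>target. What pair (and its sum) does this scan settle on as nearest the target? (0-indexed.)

l=0 r=7: -14+37=23 d=3 *, l++
l=1 r=7: -4+37=33 d=7, r--
l=1 r=6: -4+26=22 d=4, l++
l=2 r=6: 10+26=36 d=10, r--
l=2 r=5: 10+23=33 d=7, r--
l=2 r=4: 10+21=31 d=5, r--
l=2 r=3: 10+15=25 d=1 *, l++

pair (10, 15) with sum 25 (|Δ|=1)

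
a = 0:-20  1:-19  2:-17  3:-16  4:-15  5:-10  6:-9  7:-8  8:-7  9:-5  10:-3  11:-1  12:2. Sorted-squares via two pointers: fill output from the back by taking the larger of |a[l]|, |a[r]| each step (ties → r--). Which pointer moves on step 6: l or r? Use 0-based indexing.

l=0 r=12: |-20|>|2| out[12]=400, l++
l=1 r=12: |-19|>|2| out[11]=361, l++
l=2 r=12: |-17|>|2| out[10]=289, l++
l=3 r=12: |-16|>|2| out[9]=256, l++
l=4 r=12: |-15|>|2| out[8]=225, l++
l=5 r=12: |-10|>|2| out[7]=100, l++

l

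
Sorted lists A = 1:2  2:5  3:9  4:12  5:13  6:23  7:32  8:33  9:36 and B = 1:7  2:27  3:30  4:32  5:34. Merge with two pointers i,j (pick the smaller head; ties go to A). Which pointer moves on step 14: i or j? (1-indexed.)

i

[i=1,j=1] A[i]=2<=B[j]=7 take 2 → i++
[i=2,j=1] A[i]=5<=B[j]=7 take 5 → i++
[i=3,j=1] A[i]=9>B[j]=7 take 7 → j++
[i=3,j=2] A[i]=9<=B[j]=27 take 9 → i++
[i=4,j=2] A[i]=12<=B[j]=27 take 12 → i++
[i=5,j=2] A[i]=13<=B[j]=27 take 13 → i++
[i=6,j=2] A[i]=23<=B[j]=27 take 23 → i++
[i=7,j=2] A[i]=32>B[j]=27 take 27 → j++
[i=7,j=3] A[i]=32>B[j]=30 take 30 → j++
[i=7,j=4] A[i]=32<=B[j]=32 take 32 → i++
[i=8,j=4] A[i]=33>B[j]=32 take 32 → j++
[i=8,j=5] A[i]=33<=B[j]=34 take 33 → i++
[i=9,j=5] A[i]=36>B[j]=34 take 34 → j++
[i=9,j=6] B done, take A[i]=36 → i++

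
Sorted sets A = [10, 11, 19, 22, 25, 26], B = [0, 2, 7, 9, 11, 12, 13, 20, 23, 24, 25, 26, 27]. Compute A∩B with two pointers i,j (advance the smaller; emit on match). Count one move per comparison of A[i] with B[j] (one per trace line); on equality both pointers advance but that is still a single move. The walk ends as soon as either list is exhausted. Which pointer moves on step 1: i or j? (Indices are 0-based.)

i=0 j=0: 10>0, j++

j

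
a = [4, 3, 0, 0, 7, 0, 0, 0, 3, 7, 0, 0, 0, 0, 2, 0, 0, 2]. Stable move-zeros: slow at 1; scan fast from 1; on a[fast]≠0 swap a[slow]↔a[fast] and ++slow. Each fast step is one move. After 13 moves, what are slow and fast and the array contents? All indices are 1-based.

slow=6, fast=14, a=[4, 3, 7, 3, 7, 0, 0, 0, 0, 0, 0, 0, 0, 0, 2, 0, 0, 2]

slow=1 fast=1: a[fast]=4≠0 swap→a[1]=4, slow++,fast++
slow=2 fast=2: a[fast]=3≠0 swap→a[2]=3, slow++,fast++
slow=3 fast=3: a[fast]=0, fast++
slow=3 fast=4: a[fast]=0, fast++
slow=3 fast=5: a[fast]=7≠0 swap→a[3]=7, slow++,fast++
slow=4 fast=6: a[fast]=0, fast++
slow=4 fast=7: a[fast]=0, fast++
slow=4 fast=8: a[fast]=0, fast++
slow=4 fast=9: a[fast]=3≠0 swap→a[4]=3, slow++,fast++
slow=5 fast=10: a[fast]=7≠0 swap→a[5]=7, slow++,fast++
slow=6 fast=11: a[fast]=0, fast++
slow=6 fast=12: a[fast]=0, fast++
slow=6 fast=13: a[fast]=0, fast++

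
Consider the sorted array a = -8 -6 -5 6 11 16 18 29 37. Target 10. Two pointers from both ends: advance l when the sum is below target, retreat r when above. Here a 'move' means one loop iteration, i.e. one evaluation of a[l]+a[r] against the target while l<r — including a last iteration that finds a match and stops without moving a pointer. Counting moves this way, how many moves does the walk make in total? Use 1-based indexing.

3 moves

[1,9] -8+37=29 >10 → r--
[1,8] -8+29=21 >10 → r--
[1,7] -8+18=10 → found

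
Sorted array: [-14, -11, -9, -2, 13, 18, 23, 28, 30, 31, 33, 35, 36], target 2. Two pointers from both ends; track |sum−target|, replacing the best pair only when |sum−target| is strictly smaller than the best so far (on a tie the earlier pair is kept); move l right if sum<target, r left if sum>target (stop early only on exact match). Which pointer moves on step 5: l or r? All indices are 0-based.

l=0 r=12: -14+36=22 d=20 *, r--
l=0 r=11: -14+35=21 d=19 *, r--
l=0 r=10: -14+33=19 d=17 *, r--
l=0 r=9: -14+31=17 d=15 *, r--
l=0 r=8: -14+30=16 d=14 *, r--

r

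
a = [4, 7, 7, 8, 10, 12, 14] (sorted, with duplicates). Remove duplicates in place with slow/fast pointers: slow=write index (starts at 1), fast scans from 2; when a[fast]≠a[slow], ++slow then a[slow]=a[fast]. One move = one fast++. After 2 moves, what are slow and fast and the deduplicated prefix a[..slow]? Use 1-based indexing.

slow=1 fast=2: a[fast]=7≠a[slow]=4 write a[2]=7, slow++,fast++
slow=2 fast=3: a[fast]=7=a[slow] dup, fast++

slow=2, fast=4, prefix=[4, 7]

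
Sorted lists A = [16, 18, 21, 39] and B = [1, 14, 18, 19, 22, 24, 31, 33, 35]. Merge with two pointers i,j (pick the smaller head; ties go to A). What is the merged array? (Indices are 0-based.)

[1, 14, 16, 18, 18, 19, 21, 22, 24, 31, 33, 35, 39]

i=0 j=0: A[i]=16>B[j]=1 take 1, j++
i=0 j=1: A[i]=16>B[j]=14 take 14, j++
i=0 j=2: A[i]=16<=B[j]=18 take 16, i++
i=1 j=2: A[i]=18<=B[j]=18 take 18, i++
i=2 j=2: A[i]=21>B[j]=18 take 18, j++
i=2 j=3: A[i]=21>B[j]=19 take 19, j++
i=2 j=4: A[i]=21<=B[j]=22 take 21, i++
i=3 j=4: A[i]=39>B[j]=22 take 22, j++
i=3 j=5: A[i]=39>B[j]=24 take 24, j++
i=3 j=6: A[i]=39>B[j]=31 take 31, j++
i=3 j=7: A[i]=39>B[j]=33 take 33, j++
i=3 j=8: A[i]=39>B[j]=35 take 35, j++
i=3 j=9: B done, take A[i]=39, i++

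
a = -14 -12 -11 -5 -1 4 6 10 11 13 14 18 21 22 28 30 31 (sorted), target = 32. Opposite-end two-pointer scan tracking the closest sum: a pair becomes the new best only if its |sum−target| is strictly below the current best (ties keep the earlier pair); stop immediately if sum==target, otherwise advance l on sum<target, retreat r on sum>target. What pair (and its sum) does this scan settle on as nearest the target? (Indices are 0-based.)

pair (4, 28) with sum 32 (|Δ|=0)

[0,16] -14+31=17 d=15 * → l++
[1,16] -12+31=19 d=13 * → l++
[2,16] -11+31=20 d=12 * → l++
[3,16] -5+31=26 d=6 * → l++
[4,16] -1+31=30 d=2 * → l++
[5,16] 4+31=35 d=3 → r--
[5,15] 4+30=34 d=2 → r--
[5,14] 4+28=32 d=0 * → stop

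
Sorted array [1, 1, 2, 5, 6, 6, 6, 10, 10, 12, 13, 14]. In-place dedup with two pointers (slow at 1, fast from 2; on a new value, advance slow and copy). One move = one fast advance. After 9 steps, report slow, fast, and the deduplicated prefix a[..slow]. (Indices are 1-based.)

slow=1 fast=2: a[fast]=1=a[slow] dup, fast++
slow=1 fast=3: a[fast]=2≠a[slow]=1 write a[2]=2, slow++,fast++
slow=2 fast=4: a[fast]=5≠a[slow]=2 write a[3]=5, slow++,fast++
slow=3 fast=5: a[fast]=6≠a[slow]=5 write a[4]=6, slow++,fast++
slow=4 fast=6: a[fast]=6=a[slow] dup, fast++
slow=4 fast=7: a[fast]=6=a[slow] dup, fast++
slow=4 fast=8: a[fast]=10≠a[slow]=6 write a[5]=10, slow++,fast++
slow=5 fast=9: a[fast]=10=a[slow] dup, fast++
slow=5 fast=10: a[fast]=12≠a[slow]=10 write a[6]=12, slow++,fast++

slow=6, fast=11, prefix=[1, 2, 5, 6, 10, 12]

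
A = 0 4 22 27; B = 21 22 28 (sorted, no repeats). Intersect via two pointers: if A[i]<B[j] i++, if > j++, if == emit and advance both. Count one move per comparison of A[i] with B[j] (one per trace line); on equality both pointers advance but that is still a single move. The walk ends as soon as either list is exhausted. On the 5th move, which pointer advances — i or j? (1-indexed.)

i=1 j=1: 0<21, i++
i=2 j=1: 4<21, i++
i=3 j=1: 22>21, j++
i=3 j=2: 22==22 emit, i++,j++
i=4 j=3: 27<28, i++

i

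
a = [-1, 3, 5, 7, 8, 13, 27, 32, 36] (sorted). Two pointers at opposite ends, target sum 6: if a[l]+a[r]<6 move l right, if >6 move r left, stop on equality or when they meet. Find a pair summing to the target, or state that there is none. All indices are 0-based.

(-1, 7)

l=0 r=8: -1+36=35 >6, r--
l=0 r=7: -1+32=31 >6, r--
l=0 r=6: -1+27=26 >6, r--
l=0 r=5: -1+13=12 >6, r--
l=0 r=4: -1+8=7 >6, r--
l=0 r=3: -1+7=6, found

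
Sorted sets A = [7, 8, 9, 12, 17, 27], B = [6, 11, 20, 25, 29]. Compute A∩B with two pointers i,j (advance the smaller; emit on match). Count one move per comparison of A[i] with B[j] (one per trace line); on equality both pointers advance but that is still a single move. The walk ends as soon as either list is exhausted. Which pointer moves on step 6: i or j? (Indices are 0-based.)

i

[i=0,j=0] 7>6 → j++
[i=0,j=1] 7<11 → i++
[i=1,j=1] 8<11 → i++
[i=2,j=1] 9<11 → i++
[i=3,j=1] 12>11 → j++
[i=3,j=2] 12<20 → i++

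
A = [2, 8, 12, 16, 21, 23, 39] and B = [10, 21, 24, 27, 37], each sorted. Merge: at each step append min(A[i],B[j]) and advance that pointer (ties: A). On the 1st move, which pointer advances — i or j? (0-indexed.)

i

i=0 j=0: A[i]=2<=B[j]=10 take 2, i++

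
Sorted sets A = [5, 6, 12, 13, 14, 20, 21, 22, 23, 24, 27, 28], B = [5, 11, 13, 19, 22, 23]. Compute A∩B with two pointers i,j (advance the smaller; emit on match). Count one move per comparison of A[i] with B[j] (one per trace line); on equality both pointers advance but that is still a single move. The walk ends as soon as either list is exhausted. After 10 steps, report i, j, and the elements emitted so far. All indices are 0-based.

i=8, j=5, emitted=[5, 13, 22]

i=0 j=0: 5==5 emit, i++,j++
i=1 j=1: 6<11, i++
i=2 j=1: 12>11, j++
i=2 j=2: 12<13, i++
i=3 j=2: 13==13 emit, i++,j++
i=4 j=3: 14<19, i++
i=5 j=3: 20>19, j++
i=5 j=4: 20<22, i++
i=6 j=4: 21<22, i++
i=7 j=4: 22==22 emit, i++,j++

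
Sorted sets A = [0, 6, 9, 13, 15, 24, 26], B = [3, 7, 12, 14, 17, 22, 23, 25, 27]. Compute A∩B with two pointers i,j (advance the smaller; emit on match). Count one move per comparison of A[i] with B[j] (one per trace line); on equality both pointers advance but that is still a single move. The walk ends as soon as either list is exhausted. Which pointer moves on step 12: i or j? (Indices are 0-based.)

j

[i=0,j=0] 0<3 → i++
[i=1,j=0] 6>3 → j++
[i=1,j=1] 6<7 → i++
[i=2,j=1] 9>7 → j++
[i=2,j=2] 9<12 → i++
[i=3,j=2] 13>12 → j++
[i=3,j=3] 13<14 → i++
[i=4,j=3] 15>14 → j++
[i=4,j=4] 15<17 → i++
[i=5,j=4] 24>17 → j++
[i=5,j=5] 24>22 → j++
[i=5,j=6] 24>23 → j++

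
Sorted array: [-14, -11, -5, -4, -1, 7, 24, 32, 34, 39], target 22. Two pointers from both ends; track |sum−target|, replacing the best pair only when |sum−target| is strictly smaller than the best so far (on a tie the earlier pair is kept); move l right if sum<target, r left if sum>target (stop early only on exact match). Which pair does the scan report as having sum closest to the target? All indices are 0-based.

l=0 r=9: -14+39=25 d=3 *, r--
l=0 r=8: -14+34=20 d=2 *, l++
l=1 r=8: -11+34=23 d=1 *, r--
l=1 r=7: -11+32=21 d=1, l++
l=2 r=7: -5+32=27 d=5, r--
l=2 r=6: -5+24=19 d=3, l++
l=3 r=6: -4+24=20 d=2, l++
l=4 r=6: -1+24=23 d=1, r--
l=4 r=5: -1+7=6 d=16, l++

pair (-11, 34) with sum 23 (|Δ|=1)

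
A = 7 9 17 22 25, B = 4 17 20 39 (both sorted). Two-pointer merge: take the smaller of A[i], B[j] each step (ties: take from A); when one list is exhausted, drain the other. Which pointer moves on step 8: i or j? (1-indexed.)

i

i=1 j=1: A[i]=7>B[j]=4 take 4, j++
i=1 j=2: A[i]=7<=B[j]=17 take 7, i++
i=2 j=2: A[i]=9<=B[j]=17 take 9, i++
i=3 j=2: A[i]=17<=B[j]=17 take 17, i++
i=4 j=2: A[i]=22>B[j]=17 take 17, j++
i=4 j=3: A[i]=22>B[j]=20 take 20, j++
i=4 j=4: A[i]=22<=B[j]=39 take 22, i++
i=5 j=4: A[i]=25<=B[j]=39 take 25, i++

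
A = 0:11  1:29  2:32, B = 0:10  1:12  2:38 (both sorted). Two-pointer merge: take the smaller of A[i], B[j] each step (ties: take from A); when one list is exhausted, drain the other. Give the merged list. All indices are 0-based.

[10, 11, 12, 29, 32, 38]

i=0 j=0: A[i]=11>B[j]=10 take 10, j++
i=0 j=1: A[i]=11<=B[j]=12 take 11, i++
i=1 j=1: A[i]=29>B[j]=12 take 12, j++
i=1 j=2: A[i]=29<=B[j]=38 take 29, i++
i=2 j=2: A[i]=32<=B[j]=38 take 32, i++
i=3 j=2: A done, take B[j]=38, j++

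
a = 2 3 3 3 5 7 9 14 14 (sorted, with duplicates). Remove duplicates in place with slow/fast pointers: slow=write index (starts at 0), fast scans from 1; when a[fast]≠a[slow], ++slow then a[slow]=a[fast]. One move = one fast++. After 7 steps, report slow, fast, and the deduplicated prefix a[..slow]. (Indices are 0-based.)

slow=5, fast=8, prefix=[2, 3, 5, 7, 9, 14]

slow=0 fast=1: a[fast]=3≠a[slow]=2 write a[1]=3, slow++,fast++
slow=1 fast=2: a[fast]=3=a[slow] dup, fast++
slow=1 fast=3: a[fast]=3=a[slow] dup, fast++
slow=1 fast=4: a[fast]=5≠a[slow]=3 write a[2]=5, slow++,fast++
slow=2 fast=5: a[fast]=7≠a[slow]=5 write a[3]=7, slow++,fast++
slow=3 fast=6: a[fast]=9≠a[slow]=7 write a[4]=9, slow++,fast++
slow=4 fast=7: a[fast]=14≠a[slow]=9 write a[5]=14, slow++,fast++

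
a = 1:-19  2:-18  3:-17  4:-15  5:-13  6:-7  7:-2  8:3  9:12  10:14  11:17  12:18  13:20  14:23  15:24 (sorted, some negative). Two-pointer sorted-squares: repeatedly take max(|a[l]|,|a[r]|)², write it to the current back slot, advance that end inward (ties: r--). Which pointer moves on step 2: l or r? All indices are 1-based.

r

l=1 r=15: |-19|<=|24| out[15]=576, r--
l=1 r=14: |-19|<=|23| out[14]=529, r--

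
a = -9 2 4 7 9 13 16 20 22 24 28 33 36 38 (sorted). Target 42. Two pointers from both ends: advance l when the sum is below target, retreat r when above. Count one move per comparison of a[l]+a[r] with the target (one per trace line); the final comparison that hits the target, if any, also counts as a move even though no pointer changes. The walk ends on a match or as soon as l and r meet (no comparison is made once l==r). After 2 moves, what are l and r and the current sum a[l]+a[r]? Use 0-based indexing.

l=2, r=13, sum=42

[0,13] -9+38=29 <42 → l++
[1,13] 2+38=40 <42 → l++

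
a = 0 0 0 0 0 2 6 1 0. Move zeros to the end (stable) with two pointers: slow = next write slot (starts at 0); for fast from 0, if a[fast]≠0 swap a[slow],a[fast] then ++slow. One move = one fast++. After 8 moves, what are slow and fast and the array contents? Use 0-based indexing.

slow=3, fast=8, a=[2, 6, 1, 0, 0, 0, 0, 0, 0]

(s=0,f=0) a[fast]=0 → fast++
(s=0,f=1) a[fast]=0 → fast++
(s=0,f=2) a[fast]=0 → fast++
(s=0,f=3) a[fast]=0 → fast++
(s=0,f=4) a[fast]=0 → fast++
(s=0,f=5) a[fast]=2≠0 swap→a[0]=2 → slow++,fast++
(s=1,f=6) a[fast]=6≠0 swap→a[1]=6 → slow++,fast++
(s=2,f=7) a[fast]=1≠0 swap→a[2]=1 → slow++,fast++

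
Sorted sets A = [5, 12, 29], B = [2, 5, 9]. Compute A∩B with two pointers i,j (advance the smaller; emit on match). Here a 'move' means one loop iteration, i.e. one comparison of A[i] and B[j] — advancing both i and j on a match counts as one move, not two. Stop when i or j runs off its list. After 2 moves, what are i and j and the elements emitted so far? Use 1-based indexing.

[i=1,j=1] 5>2 → j++
[i=1,j=2] 5==5 emit → i++,j++

i=2, j=3, emitted=[5]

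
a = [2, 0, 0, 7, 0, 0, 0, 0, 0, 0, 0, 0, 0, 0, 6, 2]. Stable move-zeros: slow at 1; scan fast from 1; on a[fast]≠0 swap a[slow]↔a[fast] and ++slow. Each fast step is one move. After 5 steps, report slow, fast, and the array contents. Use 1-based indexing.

slow=3, fast=6, a=[2, 7, 0, 0, 0, 0, 0, 0, 0, 0, 0, 0, 0, 0, 6, 2]

(s=1,f=1) a[fast]=2≠0 swap→a[1]=2 → slow++,fast++
(s=2,f=2) a[fast]=0 → fast++
(s=2,f=3) a[fast]=0 → fast++
(s=2,f=4) a[fast]=7≠0 swap→a[2]=7 → slow++,fast++
(s=3,f=5) a[fast]=0 → fast++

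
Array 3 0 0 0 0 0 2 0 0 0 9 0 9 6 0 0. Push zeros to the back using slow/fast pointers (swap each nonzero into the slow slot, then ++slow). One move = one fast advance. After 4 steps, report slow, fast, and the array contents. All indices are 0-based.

slow=1, fast=4, a=[3, 0, 0, 0, 0, 0, 2, 0, 0, 0, 9, 0, 9, 6, 0, 0]

(s=0,f=0) a[fast]=3≠0 swap→a[0]=3 → slow++,fast++
(s=1,f=1) a[fast]=0 → fast++
(s=1,f=2) a[fast]=0 → fast++
(s=1,f=3) a[fast]=0 → fast++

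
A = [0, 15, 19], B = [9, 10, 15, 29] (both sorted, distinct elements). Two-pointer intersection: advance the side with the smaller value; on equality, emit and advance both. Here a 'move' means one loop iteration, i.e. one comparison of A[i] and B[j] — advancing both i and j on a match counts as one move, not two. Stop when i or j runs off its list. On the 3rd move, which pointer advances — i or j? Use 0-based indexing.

i=0 j=0: 0<9, i++
i=1 j=0: 15>9, j++
i=1 j=1: 15>10, j++

j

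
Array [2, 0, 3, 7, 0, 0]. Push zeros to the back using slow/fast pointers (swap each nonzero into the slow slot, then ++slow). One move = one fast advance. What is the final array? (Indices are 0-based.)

[2, 3, 7, 0, 0, 0]

(s=0,f=0) a[fast]=2≠0 swap→a[0]=2 → slow++,fast++
(s=1,f=1) a[fast]=0 → fast++
(s=1,f=2) a[fast]=3≠0 swap→a[1]=3 → slow++,fast++
(s=2,f=3) a[fast]=7≠0 swap→a[2]=7 → slow++,fast++
(s=3,f=4) a[fast]=0 → fast++
(s=3,f=5) a[fast]=0 → fast++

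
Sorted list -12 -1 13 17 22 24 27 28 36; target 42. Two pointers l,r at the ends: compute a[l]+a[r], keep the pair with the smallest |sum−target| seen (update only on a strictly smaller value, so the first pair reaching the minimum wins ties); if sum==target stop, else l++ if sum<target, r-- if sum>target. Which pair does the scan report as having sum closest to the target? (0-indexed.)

l=0 r=8: -12+36=24 d=18 *, l++
l=1 r=8: -1+36=35 d=7 *, l++
l=2 r=8: 13+36=49 d=7, r--
l=2 r=7: 13+28=41 d=1 *, l++
l=3 r=7: 17+28=45 d=3, r--
l=3 r=6: 17+27=44 d=2, r--
l=3 r=5: 17+24=41 d=1, l++
l=4 r=5: 22+24=46 d=4, r--

pair (13, 28) with sum 41 (|Δ|=1)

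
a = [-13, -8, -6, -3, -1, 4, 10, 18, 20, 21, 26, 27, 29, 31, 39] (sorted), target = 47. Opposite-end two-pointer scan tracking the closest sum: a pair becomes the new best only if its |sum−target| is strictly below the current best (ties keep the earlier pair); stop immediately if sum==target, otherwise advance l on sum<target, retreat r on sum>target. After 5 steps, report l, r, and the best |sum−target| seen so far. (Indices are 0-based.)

l=0 r=14: -13+39=26 d=21 *, l++
l=1 r=14: -8+39=31 d=16 *, l++
l=2 r=14: -6+39=33 d=14 *, l++
l=3 r=14: -3+39=36 d=11 *, l++
l=4 r=14: -1+39=38 d=9 *, l++

l=5, r=14, best |Δ|=9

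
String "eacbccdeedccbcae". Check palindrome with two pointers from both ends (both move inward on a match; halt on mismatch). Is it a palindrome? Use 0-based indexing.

l=0 r=15: 'e'=='e', l++,r--
l=1 r=14: 'a'=='a', l++,r--
l=2 r=13: 'c'=='c', l++,r--
l=3 r=12: 'b'=='b', l++,r--
l=4 r=11: 'c'=='c', l++,r--
l=5 r=10: 'c'=='c', l++,r--
l=6 r=9: 'd'=='d', l++,r--
l=7 r=8: 'e'=='e', l++,r--

palindrome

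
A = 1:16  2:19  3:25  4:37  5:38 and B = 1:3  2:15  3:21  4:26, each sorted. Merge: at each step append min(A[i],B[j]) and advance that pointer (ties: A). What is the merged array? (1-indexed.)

[3, 15, 16, 19, 21, 25, 26, 37, 38]

i=1 j=1: A[i]=16>B[j]=3 take 3, j++
i=1 j=2: A[i]=16>B[j]=15 take 15, j++
i=1 j=3: A[i]=16<=B[j]=21 take 16, i++
i=2 j=3: A[i]=19<=B[j]=21 take 19, i++
i=3 j=3: A[i]=25>B[j]=21 take 21, j++
i=3 j=4: A[i]=25<=B[j]=26 take 25, i++
i=4 j=4: A[i]=37>B[j]=26 take 26, j++
i=4 j=5: B done, take A[i]=37, i++
i=5 j=5: B done, take A[i]=38, i++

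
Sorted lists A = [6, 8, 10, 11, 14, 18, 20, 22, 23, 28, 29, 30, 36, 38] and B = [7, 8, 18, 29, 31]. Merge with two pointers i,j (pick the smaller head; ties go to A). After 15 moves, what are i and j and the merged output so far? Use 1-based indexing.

i=12, j=5, merged so far=[6, 7, 8, 8, 10, 11, 14, 18, 18, 20, 22, 23, 28, 29, 29]

[i=1,j=1] A[i]=6<=B[j]=7 take 6 → i++
[i=2,j=1] A[i]=8>B[j]=7 take 7 → j++
[i=2,j=2] A[i]=8<=B[j]=8 take 8 → i++
[i=3,j=2] A[i]=10>B[j]=8 take 8 → j++
[i=3,j=3] A[i]=10<=B[j]=18 take 10 → i++
[i=4,j=3] A[i]=11<=B[j]=18 take 11 → i++
[i=5,j=3] A[i]=14<=B[j]=18 take 14 → i++
[i=6,j=3] A[i]=18<=B[j]=18 take 18 → i++
[i=7,j=3] A[i]=20>B[j]=18 take 18 → j++
[i=7,j=4] A[i]=20<=B[j]=29 take 20 → i++
[i=8,j=4] A[i]=22<=B[j]=29 take 22 → i++
[i=9,j=4] A[i]=23<=B[j]=29 take 23 → i++
[i=10,j=4] A[i]=28<=B[j]=29 take 28 → i++
[i=11,j=4] A[i]=29<=B[j]=29 take 29 → i++
[i=12,j=4] A[i]=30>B[j]=29 take 29 → j++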